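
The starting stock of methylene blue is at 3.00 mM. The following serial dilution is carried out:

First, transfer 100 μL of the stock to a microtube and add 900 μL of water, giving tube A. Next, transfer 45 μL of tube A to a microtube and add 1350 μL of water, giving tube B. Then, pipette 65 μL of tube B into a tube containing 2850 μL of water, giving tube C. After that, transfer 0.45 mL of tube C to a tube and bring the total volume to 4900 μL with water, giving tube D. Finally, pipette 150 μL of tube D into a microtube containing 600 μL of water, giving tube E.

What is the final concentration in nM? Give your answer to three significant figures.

3.96 nM

Step 1: 100 μL + 900 μL = 1000 μL total → factor 1000/100 = 10
Step 2: 45 μL + 1350 μL = 1395 μL total → factor 1395/45 = 31
Step 3: 65 μL + 2850 μL = 2915 μL total → factor 2915/65 = 44.846
Step 4: 0.45 mL brought to 4900 μL → factor 4.9/0.45 = 10.889
Step 5: 150 μL + 600 μL = 750 μL total → factor 750/150 = 5
Overall dilution factor = 10 × 31 × 44.846 × 10.889 × 5 = 7.569 × 10^5
Final = 3.00 mM / 7.569 × 10^5 = 3.964 × 10^-6 mM = 3.96 nM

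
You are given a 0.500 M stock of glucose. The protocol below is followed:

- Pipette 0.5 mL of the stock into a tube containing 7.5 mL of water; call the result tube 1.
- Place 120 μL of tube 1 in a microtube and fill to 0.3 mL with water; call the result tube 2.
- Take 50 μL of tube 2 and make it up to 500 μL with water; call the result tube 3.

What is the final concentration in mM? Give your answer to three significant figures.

Step 1: 0.5 mL + 7.5 mL = 8 mL total → factor 8/0.5 = 16
Step 2: 120 μL brought to 0.3 mL → factor 300/120 = 2.5
Step 3: 50 μL brought to 500 μL → factor 500/50 = 10
Overall dilution factor = 16 × 2.5 × 10 = 400
Final = 0.500 M / 400 = 0.001250 M = 1.25 mM

1.25 mM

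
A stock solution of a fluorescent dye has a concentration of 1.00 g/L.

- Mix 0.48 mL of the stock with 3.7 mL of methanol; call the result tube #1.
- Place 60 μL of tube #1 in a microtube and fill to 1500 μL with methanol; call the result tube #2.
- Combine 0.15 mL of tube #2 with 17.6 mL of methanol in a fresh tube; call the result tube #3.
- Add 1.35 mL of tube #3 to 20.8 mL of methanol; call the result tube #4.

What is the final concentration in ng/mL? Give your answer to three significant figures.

Step 1: 0.48 mL + 3.7 mL = 4.18 mL total → factor 4.18/0.48 = 8.7083
Step 2: 60 μL brought to 1500 μL → factor 1500/60 = 25
Step 3: 0.15 mL + 17.6 mL = 17.75 mL total → factor 17.75/0.15 = 118.33
Step 4: 1.35 mL + 20.8 mL = 22.15 mL total → factor 22.15/1.35 = 16.407
Overall dilution factor = 8.7083 × 25 × 118.33 × 16.407 = 4.2269 × 10^5
Final = 1.00 g/L / 4.2269 × 10^5 = 2.366 × 10^-6 g/L = 2.37 ng/mL

2.37 ng/mL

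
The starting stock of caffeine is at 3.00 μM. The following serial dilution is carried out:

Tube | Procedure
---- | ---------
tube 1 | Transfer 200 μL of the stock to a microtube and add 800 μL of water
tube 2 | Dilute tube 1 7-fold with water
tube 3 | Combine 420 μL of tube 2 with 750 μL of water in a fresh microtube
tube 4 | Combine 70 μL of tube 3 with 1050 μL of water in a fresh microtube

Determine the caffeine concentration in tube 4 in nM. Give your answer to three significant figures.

1.92 nM

Step 1: 200 μL + 800 μL = 1000 μL total → factor 1000/200 = 5
Step 2: 7-fold → factor 7
Step 3: 420 μL + 750 μL = 1170 μL total → factor 1170/420 = 2.7857
Step 4: 70 μL + 1050 μL = 1120 μL total → factor 1120/70 = 16
Overall dilution factor = 5 × 7 × 2.7857 × 16 = 1560
Final = 3.00 μM / 1560 = 0.001923 μM = 1.92 nM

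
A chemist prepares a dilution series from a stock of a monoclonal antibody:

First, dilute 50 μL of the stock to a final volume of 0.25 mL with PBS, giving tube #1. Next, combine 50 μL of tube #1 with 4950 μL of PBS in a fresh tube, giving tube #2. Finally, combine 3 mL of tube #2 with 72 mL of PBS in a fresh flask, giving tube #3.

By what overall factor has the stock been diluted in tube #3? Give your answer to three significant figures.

1.25 × 10^4

Step 1: 50 μL brought to 0.25 mL → factor 250/50 = 5
Step 2: 50 μL + 4950 μL = 5000 μL total → factor 5000/50 = 100
Step 3: 3 mL + 72 mL = 75 mL total → factor 75/3 = 25
Overall dilution factor = 5 × 100 × 25 = 12500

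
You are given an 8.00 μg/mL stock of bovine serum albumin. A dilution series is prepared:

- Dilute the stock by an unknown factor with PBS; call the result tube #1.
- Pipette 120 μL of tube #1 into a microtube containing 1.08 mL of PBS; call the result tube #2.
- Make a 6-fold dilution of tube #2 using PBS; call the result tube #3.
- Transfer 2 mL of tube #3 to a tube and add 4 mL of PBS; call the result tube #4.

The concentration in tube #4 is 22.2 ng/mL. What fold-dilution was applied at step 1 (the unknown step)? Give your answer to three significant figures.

2.00-fold

Step 1: unknown factor x
Step 2: 120 μL + 1.08 mL = 1200 μL total → factor 1200/120 = 10
Step 3: 6-fold → factor 6
Step 4: 2 mL + 4 mL = 6 mL total → factor 6/2 = 3
Product of known-step factors = 180
Overall factor = 8.00 μg/mL / (22.2 ng/mL) = 360.36
x = 360.36 / 180 = 2.00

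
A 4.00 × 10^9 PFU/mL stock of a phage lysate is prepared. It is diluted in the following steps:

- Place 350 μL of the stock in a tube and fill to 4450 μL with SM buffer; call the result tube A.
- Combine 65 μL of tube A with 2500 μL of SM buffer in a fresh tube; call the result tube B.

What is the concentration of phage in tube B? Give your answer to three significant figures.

7.97 × 10^6 PFU/mL

Step 1: 350 μL brought to 4450 μL → factor 4450/350 = 12.714
Step 2: 65 μL + 2500 μL = 2565 μL total → factor 2565/65 = 39.462
Overall dilution factor = 12.714 × 39.462 = 501.73
Final = 4.00 × 10^9 PFU/mL / 501.73 = 7.97 × 10^6 PFU/mL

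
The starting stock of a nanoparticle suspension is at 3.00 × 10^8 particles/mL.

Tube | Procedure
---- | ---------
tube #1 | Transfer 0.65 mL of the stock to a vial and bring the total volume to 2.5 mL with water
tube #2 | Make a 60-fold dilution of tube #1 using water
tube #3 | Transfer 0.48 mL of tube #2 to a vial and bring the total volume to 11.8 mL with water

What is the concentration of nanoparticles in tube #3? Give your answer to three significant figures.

5.29 × 10^4 particles/mL

Step 1: 0.65 mL brought to 2.5 mL → factor 2.5/0.65 = 3.8462
Step 2: 60-fold → factor 60
Step 3: 0.48 mL brought to 11.8 mL → factor 11.8/0.48 = 24.583
Overall dilution factor = 3.8462 × 60 × 24.583 = 5673.1
Final = 3.00 × 10^8 particles/mL / 5673.1 = 5.29 × 10^4 particles/mL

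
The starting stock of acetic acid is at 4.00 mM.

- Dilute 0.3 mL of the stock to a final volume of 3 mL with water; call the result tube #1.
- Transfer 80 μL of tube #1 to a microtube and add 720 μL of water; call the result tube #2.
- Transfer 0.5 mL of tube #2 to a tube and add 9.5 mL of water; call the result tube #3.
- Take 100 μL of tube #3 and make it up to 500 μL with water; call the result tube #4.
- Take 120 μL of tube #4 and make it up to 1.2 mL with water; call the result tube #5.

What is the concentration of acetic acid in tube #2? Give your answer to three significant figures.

0.0400 mM

Step 1: 0.3 mL brought to 3 mL → factor 3/0.3 = 10
Step 2: 80 μL + 720 μL = 800 μL total → factor 800/80 = 10
Dilution factor through tube #2 = 10 × 10 = 100
[tube #2] = 4.00 mM / 100 = 0.0400 mM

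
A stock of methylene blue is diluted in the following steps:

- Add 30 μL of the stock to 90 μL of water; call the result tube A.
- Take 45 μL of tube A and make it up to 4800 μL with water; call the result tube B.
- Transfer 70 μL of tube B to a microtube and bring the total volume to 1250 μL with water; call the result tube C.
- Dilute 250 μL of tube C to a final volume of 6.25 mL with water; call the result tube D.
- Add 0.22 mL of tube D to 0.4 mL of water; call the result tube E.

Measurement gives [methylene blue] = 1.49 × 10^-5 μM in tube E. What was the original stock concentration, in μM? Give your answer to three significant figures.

8.00 μM

Step 1: 30 μL + 90 μL = 120 μL total → factor 120/30 = 4
Step 2: 45 μL brought to 4800 μL → factor 4800/45 = 106.67
Step 3: 70 μL brought to 1250 μL → factor 1250/70 = 17.857
Step 4: 250 μL brought to 6.25 mL → factor 6250/250 = 25
Step 5: 0.22 mL + 0.4 mL = 0.62 mL total → factor 0.62/0.22 = 2.8182
Overall dilution factor = 4 × 106.67 × 17.857 × 25 × 2.8182 = 5.368 × 10^5
Stock = 1.49 × 10^-5 μM × 5.368 × 10^5 = 8.00 μM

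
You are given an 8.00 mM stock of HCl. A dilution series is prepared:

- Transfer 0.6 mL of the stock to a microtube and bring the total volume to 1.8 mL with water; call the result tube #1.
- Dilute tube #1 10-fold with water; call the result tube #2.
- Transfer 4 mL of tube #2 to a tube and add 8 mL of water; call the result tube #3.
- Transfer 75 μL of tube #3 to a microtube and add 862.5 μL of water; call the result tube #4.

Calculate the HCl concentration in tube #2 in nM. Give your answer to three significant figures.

Step 1: 0.6 mL brought to 1.8 mL → factor 1.8/0.6 = 3
Step 2: 10-fold → factor 10
Dilution factor through tube #2 = 3 × 10 = 30
[tube #2] = 8.00 mM / 30 = 0.2667 mM = 2.67 × 10^5 nM

2.67 × 10^5 nM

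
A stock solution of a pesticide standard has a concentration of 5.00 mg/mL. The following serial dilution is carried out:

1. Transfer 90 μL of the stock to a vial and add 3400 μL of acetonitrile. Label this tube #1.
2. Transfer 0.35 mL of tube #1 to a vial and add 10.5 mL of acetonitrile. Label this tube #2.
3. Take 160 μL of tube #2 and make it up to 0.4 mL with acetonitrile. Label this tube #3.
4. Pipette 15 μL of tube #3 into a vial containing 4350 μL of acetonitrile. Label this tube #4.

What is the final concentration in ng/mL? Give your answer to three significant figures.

5.72 ng/mL

Step 1: 90 μL + 3400 μL = 3490 μL total → factor 3490/90 = 38.778
Step 2: 0.35 mL + 10.5 mL = 10.85 mL total → factor 10.85/0.35 = 31
Step 3: 160 μL brought to 0.4 mL → factor 400/160 = 2.5
Step 4: 15 μL + 4350 μL = 4365 μL total → factor 4365/15 = 291
Overall dilution factor = 38.778 × 31 × 2.5 × 291 = 8.7454 × 10^5
Final = 5.00 mg/mL / 8.7454 × 10^5 = 5.717 × 10^-6 mg/mL = 5.72 ng/mL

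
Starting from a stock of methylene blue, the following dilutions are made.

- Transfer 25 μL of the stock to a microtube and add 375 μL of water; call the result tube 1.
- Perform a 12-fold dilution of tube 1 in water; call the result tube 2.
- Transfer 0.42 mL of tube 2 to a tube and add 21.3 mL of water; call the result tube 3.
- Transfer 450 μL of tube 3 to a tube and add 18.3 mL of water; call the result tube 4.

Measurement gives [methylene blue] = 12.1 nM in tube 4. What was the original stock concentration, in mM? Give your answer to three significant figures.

Step 1: 25 μL + 375 μL = 400 μL total → factor 400/25 = 16
Step 2: 12-fold → factor 12
Step 3: 0.42 mL + 21.3 mL = 21.72 mL total → factor 21.72/0.42 = 51.714
Step 4: 450 μL + 18.3 mL = 18750 μL total → factor 18750/450 = 41.667
Overall dilution factor = 16 × 12 × 51.714 × 41.667 = 4.1371 × 10^5
Stock = 12.1 nM × 4.1371 × 10^5 = 5.006 × 10^6 nM = 5.01 mM

5.01 mM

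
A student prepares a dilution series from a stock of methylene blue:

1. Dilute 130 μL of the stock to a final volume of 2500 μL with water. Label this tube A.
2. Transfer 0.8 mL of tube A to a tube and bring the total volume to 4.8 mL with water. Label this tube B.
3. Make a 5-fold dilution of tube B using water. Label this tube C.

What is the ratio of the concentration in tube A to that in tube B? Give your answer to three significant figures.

6.00

Step 1: 130 μL brought to 2500 μL → factor 2500/130 = 19.231
Step 2: 0.8 mL brought to 4.8 mL → factor 4.8/0.8 = 6
Dilution factor to tube A = 19.231; to tube B = 115.38
[tube A]/[tube B] = (factor to tube B)/(factor to tube A) = 115.38/19.231 = 6.00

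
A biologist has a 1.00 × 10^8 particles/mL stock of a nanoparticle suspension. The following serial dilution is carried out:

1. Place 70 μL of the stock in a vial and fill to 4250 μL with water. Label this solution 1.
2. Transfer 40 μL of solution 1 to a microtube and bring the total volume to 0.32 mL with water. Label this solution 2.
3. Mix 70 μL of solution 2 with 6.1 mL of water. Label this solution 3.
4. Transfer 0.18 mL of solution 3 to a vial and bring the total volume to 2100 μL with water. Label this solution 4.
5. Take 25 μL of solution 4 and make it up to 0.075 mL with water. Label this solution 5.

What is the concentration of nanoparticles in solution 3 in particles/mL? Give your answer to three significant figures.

2.34 × 10^3 particles/mL

Step 1: 70 μL brought to 4250 μL → factor 4250/70 = 60.714
Step 2: 40 μL brought to 0.32 mL → factor 320/40 = 8
Step 3: 70 μL + 6.1 mL = 6170 μL total → factor 6170/70 = 88.143
Dilution factor through solution 3 = 60.714 × 8 × 88.143 = 42812
[solution 3] = 1.00 × 10^8 particles/mL / 42812 = 2.34 × 10^3 particles/mL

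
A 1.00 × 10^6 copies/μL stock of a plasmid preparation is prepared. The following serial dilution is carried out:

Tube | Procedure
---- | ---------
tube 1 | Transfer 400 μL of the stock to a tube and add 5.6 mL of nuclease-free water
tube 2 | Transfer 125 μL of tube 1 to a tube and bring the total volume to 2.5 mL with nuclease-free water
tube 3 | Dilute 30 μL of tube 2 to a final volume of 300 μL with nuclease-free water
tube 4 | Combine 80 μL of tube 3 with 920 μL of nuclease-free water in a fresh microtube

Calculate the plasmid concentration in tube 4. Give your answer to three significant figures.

26.7 copies/μL

Step 1: 400 μL + 5.6 mL = 6000 μL total → factor 6000/400 = 15
Step 2: 125 μL brought to 2.5 mL → factor 2500/125 = 20
Step 3: 30 μL brought to 300 μL → factor 300/30 = 10
Step 4: 80 μL + 920 μL = 1000 μL total → factor 1000/80 = 12.5
Dilution factor through tube 4 = 15 × 20 × 10 × 12.5 = 37500
[tube 4] = 1.00 × 10^6 copies/μL / 37500 = 26.7 copies/μL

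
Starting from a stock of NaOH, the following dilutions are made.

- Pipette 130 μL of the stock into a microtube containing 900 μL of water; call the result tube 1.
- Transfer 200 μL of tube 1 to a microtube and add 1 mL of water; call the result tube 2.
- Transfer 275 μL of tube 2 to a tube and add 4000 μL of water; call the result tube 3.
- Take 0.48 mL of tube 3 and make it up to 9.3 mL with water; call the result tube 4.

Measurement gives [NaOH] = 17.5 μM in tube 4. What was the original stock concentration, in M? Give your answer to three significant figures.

Step 1: 130 μL + 900 μL = 1030 μL total → factor 1030/130 = 7.9231
Step 2: 200 μL + 1 mL = 1200 μL total → factor 1200/200 = 6
Step 3: 275 μL + 4000 μL = 4275 μL total → factor 4275/275 = 15.545
Step 4: 0.48 mL brought to 9.3 mL → factor 9.3/0.48 = 19.375
Overall dilution factor = 7.9231 × 6 × 15.545 × 19.375 = 14318
Stock = 17.5 μM × 14318 = 2.506 × 10^5 μM = 0.251 M

0.251 M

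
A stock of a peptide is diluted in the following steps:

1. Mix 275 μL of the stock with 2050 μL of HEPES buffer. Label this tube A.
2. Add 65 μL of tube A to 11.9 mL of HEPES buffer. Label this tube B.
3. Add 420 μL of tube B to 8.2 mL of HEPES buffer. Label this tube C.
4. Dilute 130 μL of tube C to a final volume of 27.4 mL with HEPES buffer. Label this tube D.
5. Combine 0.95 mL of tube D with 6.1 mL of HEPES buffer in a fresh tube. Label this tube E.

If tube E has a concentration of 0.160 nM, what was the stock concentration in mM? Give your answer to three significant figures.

7.99 mM

Step 1: 275 μL + 2050 μL = 2325 μL total → factor 2325/275 = 8.4545
Step 2: 65 μL + 11.9 mL = 11965 μL total → factor 11965/65 = 184.08
Step 3: 420 μL + 8.2 mL = 8620 μL total → factor 8620/420 = 20.524
Step 4: 130 μL brought to 27.4 mL → factor 27400/130 = 210.77
Step 5: 0.95 mL + 6.1 mL = 7.05 mL total → factor 7.05/0.95 = 7.4211
Overall dilution factor = 8.4545 × 184.08 × 20.524 × 210.77 × 7.4211 = 4.996 × 10^7
Stock = 0.160 nM × 4.996 × 10^7 = 7.994 × 10^6 nM = 7.99 mM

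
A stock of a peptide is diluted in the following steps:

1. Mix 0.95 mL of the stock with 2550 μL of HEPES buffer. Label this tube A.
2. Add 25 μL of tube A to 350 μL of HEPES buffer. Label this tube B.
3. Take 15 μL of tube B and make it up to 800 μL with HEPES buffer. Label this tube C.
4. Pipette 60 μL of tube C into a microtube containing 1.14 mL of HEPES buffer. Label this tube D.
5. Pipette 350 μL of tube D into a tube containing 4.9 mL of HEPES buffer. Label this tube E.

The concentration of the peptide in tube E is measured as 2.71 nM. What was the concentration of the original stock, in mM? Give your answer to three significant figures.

Step 1: 0.95 mL + 2550 μL = 3.5 mL total → factor 3.5/0.95 = 3.6842
Step 2: 25 μL + 350 μL = 375 μL total → factor 375/25 = 15
Step 3: 15 μL brought to 800 μL → factor 800/15 = 53.333
Step 4: 60 μL + 1.14 mL = 1200 μL total → factor 1200/60 = 20
Step 5: 350 μL + 4.9 mL = 5250 μL total → factor 5250/350 = 15
Overall dilution factor = 3.6842 × 15 × 53.333 × 20 × 15 = 8.8421 × 10^5
Stock = 2.71 nM × 8.8421 × 10^5 = 2.396 × 10^6 nM = 2.40 mM

2.40 mM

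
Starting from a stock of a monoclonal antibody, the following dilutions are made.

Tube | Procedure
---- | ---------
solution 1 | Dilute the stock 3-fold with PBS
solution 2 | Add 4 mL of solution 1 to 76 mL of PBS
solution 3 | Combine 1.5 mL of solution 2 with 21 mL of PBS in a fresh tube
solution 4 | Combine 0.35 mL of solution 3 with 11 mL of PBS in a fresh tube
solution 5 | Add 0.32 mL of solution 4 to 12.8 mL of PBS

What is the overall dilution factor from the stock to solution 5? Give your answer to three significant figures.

1.20 × 10^6

Step 1: 3-fold → factor 3
Step 2: 4 mL + 76 mL = 80 mL total → factor 80/4 = 20
Step 3: 1.5 mL + 21 mL = 22.5 mL total → factor 22.5/1.5 = 15
Step 4: 0.35 mL + 11 mL = 11.35 mL total → factor 11.35/0.35 = 32.429
Step 5: 0.32 mL + 12.8 mL = 13.12 mL total → factor 13.12/0.32 = 41
Overall dilution factor = 3 × 20 × 15 × 32.429 × 41 = 1.1966 × 10^6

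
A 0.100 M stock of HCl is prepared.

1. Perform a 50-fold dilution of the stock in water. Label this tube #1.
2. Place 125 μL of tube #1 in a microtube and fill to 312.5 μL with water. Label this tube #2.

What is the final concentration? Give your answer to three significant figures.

0.000800 M

Step 1: 50-fold → factor 50
Step 2: 125 μL brought to 312.5 μL → factor 312.5/125 = 2.5
Overall dilution factor = 50 × 2.5 = 125
Final = 0.100 M / 125 = 0.000800 M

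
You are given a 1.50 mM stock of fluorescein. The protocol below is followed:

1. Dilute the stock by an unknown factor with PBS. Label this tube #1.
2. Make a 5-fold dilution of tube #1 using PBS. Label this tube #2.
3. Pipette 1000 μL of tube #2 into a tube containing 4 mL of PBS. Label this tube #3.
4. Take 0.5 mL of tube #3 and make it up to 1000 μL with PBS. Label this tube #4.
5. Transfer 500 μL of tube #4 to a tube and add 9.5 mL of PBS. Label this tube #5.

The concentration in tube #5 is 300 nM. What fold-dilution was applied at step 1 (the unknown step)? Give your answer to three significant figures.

Step 1: unknown factor x
Step 2: 5-fold → factor 5
Step 3: 1000 μL + 4 mL = 5000 μL total → factor 5000/1000 = 5
Step 4: 0.5 mL brought to 1000 μL → factor 1/0.5 = 2
Step 5: 500 μL + 9.5 mL = 10000 μL total → factor 10000/500 = 20
Product of known-step factors = 1000
Overall factor = 1.50 mM / (300 nM) = 5000
x = 5000 / 1000 = 5.00

5.00-fold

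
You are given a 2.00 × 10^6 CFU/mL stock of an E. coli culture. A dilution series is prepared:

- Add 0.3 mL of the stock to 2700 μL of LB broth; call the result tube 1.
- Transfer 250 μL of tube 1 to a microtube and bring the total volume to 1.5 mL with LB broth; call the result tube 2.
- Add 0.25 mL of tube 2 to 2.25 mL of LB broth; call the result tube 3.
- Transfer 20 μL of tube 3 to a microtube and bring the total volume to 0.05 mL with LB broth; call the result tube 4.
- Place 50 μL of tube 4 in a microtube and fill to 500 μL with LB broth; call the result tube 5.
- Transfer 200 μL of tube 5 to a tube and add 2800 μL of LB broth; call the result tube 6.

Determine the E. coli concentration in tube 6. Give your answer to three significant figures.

Step 1: 0.3 mL + 2700 μL = 3 mL total → factor 3/0.3 = 10
Step 2: 250 μL brought to 1.5 mL → factor 1500/250 = 6
Step 3: 0.25 mL + 2.25 mL = 2.5 mL total → factor 2.5/0.25 = 10
Step 4: 20 μL brought to 0.05 mL → factor 50/20 = 2.5
Step 5: 50 μL brought to 500 μL → factor 500/50 = 10
Step 6: 200 μL + 2800 μL = 3000 μL total → factor 3000/200 = 15
Overall dilution factor = 10 × 6 × 10 × 2.5 × 10 × 15 = 2.25 × 10^5
Final = 2.00 × 10^6 CFU/mL / 2.25 × 10^5 = 8.89 CFU/mL

8.89 CFU/mL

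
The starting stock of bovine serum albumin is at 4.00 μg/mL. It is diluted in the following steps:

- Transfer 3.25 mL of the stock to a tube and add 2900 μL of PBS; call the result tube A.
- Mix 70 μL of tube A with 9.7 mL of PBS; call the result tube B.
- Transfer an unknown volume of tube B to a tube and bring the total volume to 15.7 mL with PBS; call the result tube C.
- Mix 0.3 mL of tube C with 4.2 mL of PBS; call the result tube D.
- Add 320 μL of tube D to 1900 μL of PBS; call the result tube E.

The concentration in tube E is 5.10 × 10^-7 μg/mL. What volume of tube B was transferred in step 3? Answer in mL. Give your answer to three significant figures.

0.0550 mL

Step 1: 3.25 mL + 2900 μL = 6.15 mL total → factor 6.15/3.25 = 1.8923
Step 2: 70 μL + 9.7 mL = 9770 μL total → factor 9770/70 = 139.57
Step 3: v brought to 15.7 mL → factor = 15.7 mL/v
Step 4: 0.3 mL + 4.2 mL = 4.5 mL total → factor 4.5/0.3 = 15
Step 5: 320 μL + 1900 μL = 2220 μL total → factor 2220/320 = 6.9375
Product of known-step factors = 27484
Overall factor = 4.00 μg/mL / (5.10 × 10^-7 μg/mL) = 7.8431 × 10^6
Step-3 factor = 7.8431 × 10^6 / 27484 = 285.37
v = 15.7 mL / 285.37 = 0.0550 mL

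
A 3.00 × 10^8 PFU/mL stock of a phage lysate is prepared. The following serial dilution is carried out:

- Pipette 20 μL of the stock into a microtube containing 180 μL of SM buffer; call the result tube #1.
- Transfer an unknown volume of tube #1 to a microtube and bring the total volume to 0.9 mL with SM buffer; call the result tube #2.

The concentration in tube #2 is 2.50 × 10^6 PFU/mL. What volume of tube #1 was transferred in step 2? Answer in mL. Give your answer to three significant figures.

0.0750 mL

Step 1: 20 μL + 180 μL = 200 μL total → factor 200/20 = 10
Step 2: v brought to 0.9 mL → factor = 0.9 mL/v
Product of known-step factors = 10
Overall factor = 3.00 × 10^8 PFU/mL / (2.50 × 10^6 PFU/mL) = 120
Step-2 factor = 120 / 10 = 12
v = 0.9 mL / 12 = 0.0750 mL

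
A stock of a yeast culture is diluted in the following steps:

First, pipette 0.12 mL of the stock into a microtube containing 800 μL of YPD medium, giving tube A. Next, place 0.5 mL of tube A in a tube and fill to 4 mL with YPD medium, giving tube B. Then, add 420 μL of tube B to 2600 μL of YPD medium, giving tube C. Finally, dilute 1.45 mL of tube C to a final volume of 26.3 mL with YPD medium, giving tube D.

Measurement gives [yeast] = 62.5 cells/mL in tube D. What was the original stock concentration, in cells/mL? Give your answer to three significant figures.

5.00 × 10^5 cells/mL

Step 1: 0.12 mL + 800 μL = 0.92 mL total → factor 0.92/0.12 = 7.6667
Step 2: 0.5 mL brought to 4 mL → factor 4/0.5 = 8
Step 3: 420 μL + 2600 μL = 3020 μL total → factor 3020/420 = 7.1905
Step 4: 1.45 mL brought to 26.3 mL → factor 26.3/1.45 = 18.138
Overall dilution factor = 7.6667 × 8 × 7.1905 × 18.138 = 7999.1
Stock = 62.5 cells/mL × 7999.1 = 5.00 × 10^5 cells/mL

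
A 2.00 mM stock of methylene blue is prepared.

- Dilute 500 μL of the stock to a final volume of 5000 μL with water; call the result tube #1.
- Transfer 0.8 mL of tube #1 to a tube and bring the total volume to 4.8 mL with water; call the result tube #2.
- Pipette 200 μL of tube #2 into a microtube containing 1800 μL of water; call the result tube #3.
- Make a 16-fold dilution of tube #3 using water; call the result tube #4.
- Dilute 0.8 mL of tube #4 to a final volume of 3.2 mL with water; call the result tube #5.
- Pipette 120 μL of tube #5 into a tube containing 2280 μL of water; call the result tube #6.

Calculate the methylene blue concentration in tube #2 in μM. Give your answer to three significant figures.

Step 1: 500 μL brought to 5000 μL → factor 5000/500 = 10
Step 2: 0.8 mL brought to 4.8 mL → factor 4.8/0.8 = 6
Dilution factor through tube #2 = 10 × 6 = 60
[tube #2] = 2.00 mM / 60 = 0.03333 mM = 33.3 μM

33.3 μM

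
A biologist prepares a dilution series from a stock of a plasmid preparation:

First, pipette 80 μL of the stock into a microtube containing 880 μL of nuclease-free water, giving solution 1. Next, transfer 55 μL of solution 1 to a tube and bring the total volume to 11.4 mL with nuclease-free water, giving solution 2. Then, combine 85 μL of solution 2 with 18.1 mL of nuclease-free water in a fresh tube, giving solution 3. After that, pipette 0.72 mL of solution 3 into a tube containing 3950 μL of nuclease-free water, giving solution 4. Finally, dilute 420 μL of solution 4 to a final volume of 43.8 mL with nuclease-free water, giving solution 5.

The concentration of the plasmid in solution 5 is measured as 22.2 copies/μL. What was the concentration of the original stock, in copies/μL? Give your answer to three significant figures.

7.99 × 10^9 copies/μL

Step 1: 80 μL + 880 μL = 960 μL total → factor 960/80 = 12
Step 2: 55 μL brought to 11.4 mL → factor 11400/55 = 207.27
Step 3: 85 μL + 18.1 mL = 18185 μL total → factor 18185/85 = 213.94
Step 4: 0.72 mL + 3950 μL = 4.67 mL total → factor 4.67/0.72 = 6.4861
Step 5: 420 μL brought to 43.8 mL → factor 43800/420 = 104.29
Overall dilution factor = 12 × 207.27 × 213.94 × 6.4861 × 104.29 = 3.5994 × 10^8
Stock = 22.2 copies/μL × 3.5994 × 10^8 = 7.99 × 10^9 copies/μL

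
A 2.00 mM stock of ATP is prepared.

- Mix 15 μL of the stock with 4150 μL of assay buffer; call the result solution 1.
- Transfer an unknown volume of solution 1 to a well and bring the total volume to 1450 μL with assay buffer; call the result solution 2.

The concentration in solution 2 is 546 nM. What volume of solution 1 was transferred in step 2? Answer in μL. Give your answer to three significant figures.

Step 1: 15 μL + 4150 μL = 4165 μL total → factor 4165/15 = 277.67
Step 2: v brought to 1450 μL → factor = 1450 μL/v
Product of known-step factors = 277.67
Overall factor = 2.00 mM / (546 nM) = 3663
Step-2 factor = 3663 / 277.67 = 13.192
v = 1450 μL / 13.192 = 110 μL

110 μL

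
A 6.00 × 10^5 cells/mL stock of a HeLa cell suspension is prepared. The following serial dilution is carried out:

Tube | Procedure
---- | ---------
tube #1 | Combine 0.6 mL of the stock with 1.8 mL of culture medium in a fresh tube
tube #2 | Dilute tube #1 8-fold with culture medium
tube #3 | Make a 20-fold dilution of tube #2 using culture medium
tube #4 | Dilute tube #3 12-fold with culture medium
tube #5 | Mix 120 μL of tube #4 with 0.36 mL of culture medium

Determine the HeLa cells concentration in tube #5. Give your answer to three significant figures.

Step 1: 0.6 mL + 1.8 mL = 2.4 mL total → factor 2.4/0.6 = 4
Step 2: 8-fold → factor 8
Step 3: 20-fold → factor 20
Step 4: 12-fold → factor 12
Step 5: 120 μL + 0.36 mL = 480 μL total → factor 480/120 = 4
Overall dilution factor = 4 × 8 × 20 × 12 × 4 = 30720
Final = 6.00 × 10^5 cells/mL / 30720 = 19.5 cells/mL

19.5 cells/mL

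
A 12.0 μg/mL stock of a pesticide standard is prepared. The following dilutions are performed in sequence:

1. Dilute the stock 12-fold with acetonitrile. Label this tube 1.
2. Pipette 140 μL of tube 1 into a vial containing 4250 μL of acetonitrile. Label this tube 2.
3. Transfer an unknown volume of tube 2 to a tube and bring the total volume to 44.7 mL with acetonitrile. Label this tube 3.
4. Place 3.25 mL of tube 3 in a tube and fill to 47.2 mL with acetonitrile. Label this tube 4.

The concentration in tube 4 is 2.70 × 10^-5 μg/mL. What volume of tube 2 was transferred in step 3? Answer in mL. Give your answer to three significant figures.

0.550 mL

Step 1: 12-fold → factor 12
Step 2: 140 μL + 4250 μL = 4390 μL total → factor 4390/140 = 31.357
Step 3: v brought to 44.7 mL → factor = 44.7 mL/v
Step 4: 3.25 mL brought to 47.2 mL → factor 47.2/3.25 = 14.523
Product of known-step factors = 5464.8
Overall factor = 12.0 μg/mL / (2.70 × 10^-5 μg/mL) = 4.4444 × 10^5
Step-3 factor = 4.4444 × 10^5 / 5464.8 = 81.328
v = 44.7 mL / 81.328 = 0.550 mL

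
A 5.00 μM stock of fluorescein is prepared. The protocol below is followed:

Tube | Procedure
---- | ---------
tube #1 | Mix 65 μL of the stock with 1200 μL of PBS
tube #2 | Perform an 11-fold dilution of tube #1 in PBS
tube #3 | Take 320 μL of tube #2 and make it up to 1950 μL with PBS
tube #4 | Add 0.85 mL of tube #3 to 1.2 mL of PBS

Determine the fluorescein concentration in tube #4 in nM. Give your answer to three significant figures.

Step 1: 65 μL + 1200 μL = 1265 μL total → factor 1265/65 = 19.462
Step 2: 11-fold → factor 11
Step 3: 320 μL brought to 1950 μL → factor 1950/320 = 6.0938
Step 4: 0.85 mL + 1.2 mL = 2.05 mL total → factor 2.05/0.85 = 2.4118
Overall dilution factor = 19.462 × 11 × 6.0938 × 2.4118 = 3146.2
Final = 5.00 μM / 3146.2 = 0.001589 μM = 1.59 nM

1.59 nM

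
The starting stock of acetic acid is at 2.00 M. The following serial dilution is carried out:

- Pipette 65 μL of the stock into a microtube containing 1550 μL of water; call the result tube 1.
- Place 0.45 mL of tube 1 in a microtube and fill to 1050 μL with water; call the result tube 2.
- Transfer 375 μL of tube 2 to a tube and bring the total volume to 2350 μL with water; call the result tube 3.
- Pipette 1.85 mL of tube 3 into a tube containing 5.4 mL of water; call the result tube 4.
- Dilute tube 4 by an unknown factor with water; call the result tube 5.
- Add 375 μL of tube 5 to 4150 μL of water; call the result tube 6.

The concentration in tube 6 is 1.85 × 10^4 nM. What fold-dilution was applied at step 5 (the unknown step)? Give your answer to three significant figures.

Step 1: 65 μL + 1550 μL = 1615 μL total → factor 1615/65 = 24.846
Step 2: 0.45 mL brought to 1050 μL → factor 1.05/0.45 = 2.3333
Step 3: 375 μL brought to 2350 μL → factor 2350/375 = 6.2667
Step 4: 1.85 mL + 5.4 mL = 7.25 mL total → factor 7.25/1.85 = 3.9189
Step 5: unknown factor x
Step 6: 375 μL + 4150 μL = 4525 μL total → factor 4525/375 = 12.067
Product of known-step factors = 17180
Overall factor = 2.00 M / (1.85 × 10^4 nM) = 1.0811 × 10^5
x = 1.0811 × 10^5 / 17180 = 6.29

6.29-fold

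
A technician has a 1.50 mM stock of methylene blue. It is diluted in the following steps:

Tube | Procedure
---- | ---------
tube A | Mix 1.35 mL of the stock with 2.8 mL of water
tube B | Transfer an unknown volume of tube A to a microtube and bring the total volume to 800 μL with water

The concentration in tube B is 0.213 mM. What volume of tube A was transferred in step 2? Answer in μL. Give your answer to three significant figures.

Step 1: 1.35 mL + 2.8 mL = 4.15 mL total → factor 4.15/1.35 = 3.0741
Step 2: v brought to 800 μL → factor = 800 μL/v
Product of known-step factors = 3.0741
Overall factor = 1.50 mM / (0.213 mM) = 7.0423
Step-2 factor = 7.0423 / 3.0741 = 2.2909
v = 800 μL / 2.2909 = 349 μL

349 μL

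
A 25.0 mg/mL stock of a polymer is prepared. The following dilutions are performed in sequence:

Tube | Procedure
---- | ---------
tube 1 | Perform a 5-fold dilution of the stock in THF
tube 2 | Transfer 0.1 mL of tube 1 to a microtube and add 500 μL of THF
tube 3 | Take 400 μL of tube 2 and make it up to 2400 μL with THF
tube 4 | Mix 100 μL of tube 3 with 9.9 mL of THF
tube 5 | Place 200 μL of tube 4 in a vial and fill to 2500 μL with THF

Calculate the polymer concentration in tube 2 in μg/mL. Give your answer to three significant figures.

833 μg/mL

Step 1: 5-fold → factor 5
Step 2: 0.1 mL + 500 μL = 0.6 mL total → factor 0.6/0.1 = 6
Dilution factor through tube 2 = 5 × 6 = 30
[tube 2] = 25.0 mg/mL / 30 = 0.8333 mg/mL = 833 μg/mL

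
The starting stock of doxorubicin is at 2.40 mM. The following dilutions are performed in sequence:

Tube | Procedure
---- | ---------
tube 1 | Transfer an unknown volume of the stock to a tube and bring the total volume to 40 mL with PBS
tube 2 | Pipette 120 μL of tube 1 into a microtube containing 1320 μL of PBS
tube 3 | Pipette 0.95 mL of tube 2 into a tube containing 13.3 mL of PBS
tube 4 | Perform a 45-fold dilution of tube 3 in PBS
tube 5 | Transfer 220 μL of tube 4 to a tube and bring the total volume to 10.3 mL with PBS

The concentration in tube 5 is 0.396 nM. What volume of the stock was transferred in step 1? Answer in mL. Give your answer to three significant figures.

Step 1: v brought to 40 mL → factor = 40 mL/v
Step 2: 120 μL + 1320 μL = 1440 μL total → factor 1440/120 = 12
Step 3: 0.95 mL + 13.3 mL = 14.25 mL total → factor 14.25/0.95 = 15
Step 4: 45-fold → factor 45
Step 5: 220 μL brought to 10.3 mL → factor 10300/220 = 46.818
Product of known-step factors = 3.7923 × 10^5
Overall factor = 2.40 mM / (0.396 nM) = 6.0606 × 10^6
Step-1 factor = 6.0606 × 10^6 / 3.7923 × 10^5 = 15.981
v = 40 mL / 15.981 = 2.50 mL

2.50 mL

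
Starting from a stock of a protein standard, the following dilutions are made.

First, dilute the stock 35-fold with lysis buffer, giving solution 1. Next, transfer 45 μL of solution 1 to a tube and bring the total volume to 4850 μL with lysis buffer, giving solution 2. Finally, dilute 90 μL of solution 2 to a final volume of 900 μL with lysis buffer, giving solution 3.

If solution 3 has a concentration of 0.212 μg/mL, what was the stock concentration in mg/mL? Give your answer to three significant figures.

Step 1: 35-fold → factor 35
Step 2: 45 μL brought to 4850 μL → factor 4850/45 = 107.78
Step 3: 90 μL brought to 900 μL → factor 900/90 = 10
Overall dilution factor = 35 × 107.78 × 10 = 37722
Stock = 0.212 μg/mL × 37722 = 7997 μg/mL = 8.00 mg/mL

8.00 mg/mL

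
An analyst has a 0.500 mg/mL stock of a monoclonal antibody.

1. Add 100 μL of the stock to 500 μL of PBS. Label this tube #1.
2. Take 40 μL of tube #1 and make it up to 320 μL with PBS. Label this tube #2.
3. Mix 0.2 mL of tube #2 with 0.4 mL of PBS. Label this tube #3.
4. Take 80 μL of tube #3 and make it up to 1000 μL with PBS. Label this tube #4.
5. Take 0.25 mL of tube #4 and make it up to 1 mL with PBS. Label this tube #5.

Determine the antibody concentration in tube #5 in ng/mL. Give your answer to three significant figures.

69.4 ng/mL

Step 1: 100 μL + 500 μL = 600 μL total → factor 600/100 = 6
Step 2: 40 μL brought to 320 μL → factor 320/40 = 8
Step 3: 0.2 mL + 0.4 mL = 0.6 mL total → factor 0.6/0.2 = 3
Step 4: 80 μL brought to 1000 μL → factor 1000/80 = 12.5
Step 5: 0.25 mL brought to 1 mL → factor 1/0.25 = 4
Overall dilution factor = 6 × 8 × 3 × 12.5 × 4 = 7200
Final = 0.500 mg/mL / 7200 = 6.944 × 10^-5 mg/mL = 69.4 ng/mL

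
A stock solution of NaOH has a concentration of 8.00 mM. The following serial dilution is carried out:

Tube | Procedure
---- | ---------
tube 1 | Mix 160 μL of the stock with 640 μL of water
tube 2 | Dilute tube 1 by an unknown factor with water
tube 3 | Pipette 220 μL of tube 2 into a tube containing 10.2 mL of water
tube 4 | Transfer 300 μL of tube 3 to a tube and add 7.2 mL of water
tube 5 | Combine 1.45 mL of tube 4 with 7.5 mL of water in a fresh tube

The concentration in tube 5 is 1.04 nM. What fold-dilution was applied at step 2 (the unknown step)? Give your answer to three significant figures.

Step 1: 160 μL + 640 μL = 800 μL total → factor 800/160 = 5
Step 2: unknown factor x
Step 3: 220 μL + 10.2 mL = 10420 μL total → factor 10420/220 = 47.364
Step 4: 300 μL + 7.2 mL = 7500 μL total → factor 7500/300 = 25
Step 5: 1.45 mL + 7.5 mL = 8.95 mL total → factor 8.95/1.45 = 6.1724
Product of known-step factors = 36543
Overall factor = 8.00 mM / (1.04 nM) = 7.6923 × 10^6
x = 7.6923 × 10^6 / 36543 = 210

210-fold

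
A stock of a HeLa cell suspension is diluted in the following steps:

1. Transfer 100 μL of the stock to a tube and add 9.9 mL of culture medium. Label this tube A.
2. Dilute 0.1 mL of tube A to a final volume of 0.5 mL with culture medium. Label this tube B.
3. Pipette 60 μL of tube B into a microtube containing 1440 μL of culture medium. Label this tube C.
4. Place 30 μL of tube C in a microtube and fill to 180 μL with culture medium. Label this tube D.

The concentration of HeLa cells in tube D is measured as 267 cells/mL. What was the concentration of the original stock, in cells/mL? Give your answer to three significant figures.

Step 1: 100 μL + 9.9 mL = 10000 μL total → factor 10000/100 = 100
Step 2: 0.1 mL brought to 0.5 mL → factor 0.5/0.1 = 5
Step 3: 60 μL + 1440 μL = 1500 μL total → factor 1500/60 = 25
Step 4: 30 μL brought to 180 μL → factor 180/30 = 6
Overall dilution factor = 100 × 5 × 25 × 6 = 75000
Stock = 267 cells/mL × 75000 = 2.00 × 10^7 cells/mL

2.00 × 10^7 cells/mL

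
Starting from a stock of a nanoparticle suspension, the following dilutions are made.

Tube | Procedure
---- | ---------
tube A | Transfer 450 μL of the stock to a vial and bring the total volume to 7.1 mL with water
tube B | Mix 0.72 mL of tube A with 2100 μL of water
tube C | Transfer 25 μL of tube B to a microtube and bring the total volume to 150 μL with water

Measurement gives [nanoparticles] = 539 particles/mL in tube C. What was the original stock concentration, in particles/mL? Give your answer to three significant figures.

2.00 × 10^5 particles/mL

Step 1: 450 μL brought to 7.1 mL → factor 7100/450 = 15.778
Step 2: 0.72 mL + 2100 μL = 2.82 mL total → factor 2.82/0.72 = 3.9167
Step 3: 25 μL brought to 150 μL → factor 150/25 = 6
Overall dilution factor = 15.778 × 3.9167 × 6 = 370.78
Stock = 539 particles/mL × 370.78 = 2.00 × 10^5 particles/mL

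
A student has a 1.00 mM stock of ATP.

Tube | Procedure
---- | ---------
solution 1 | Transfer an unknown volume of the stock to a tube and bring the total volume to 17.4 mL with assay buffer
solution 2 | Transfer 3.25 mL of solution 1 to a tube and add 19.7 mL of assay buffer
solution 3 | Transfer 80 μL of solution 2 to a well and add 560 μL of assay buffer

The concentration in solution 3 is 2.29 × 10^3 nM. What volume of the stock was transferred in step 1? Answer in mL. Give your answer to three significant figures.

Step 1: v brought to 17.4 mL → factor = 17.4 mL/v
Step 2: 3.25 mL + 19.7 mL = 22.95 mL total → factor 22.95/3.25 = 7.0615
Step 3: 80 μL + 560 μL = 640 μL total → factor 640/80 = 8
Product of known-step factors = 56.492
Overall factor = 1.00 mM / (2.29 × 10^3 nM) = 436.68
Step-1 factor = 436.68 / 56.492 = 7.7299
v = 17.4 mL / 7.7299 = 2.25 mL

2.25 mL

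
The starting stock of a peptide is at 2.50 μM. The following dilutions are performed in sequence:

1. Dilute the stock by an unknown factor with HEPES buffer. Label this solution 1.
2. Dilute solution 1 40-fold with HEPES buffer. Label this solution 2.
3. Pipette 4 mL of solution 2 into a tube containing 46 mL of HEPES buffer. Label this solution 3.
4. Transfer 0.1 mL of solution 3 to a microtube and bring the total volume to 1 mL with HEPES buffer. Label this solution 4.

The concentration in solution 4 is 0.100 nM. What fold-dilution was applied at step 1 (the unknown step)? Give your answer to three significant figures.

5.00-fold

Step 1: unknown factor x
Step 2: 40-fold → factor 40
Step 3: 4 mL + 46 mL = 50 mL total → factor 50/4 = 12.5
Step 4: 0.1 mL brought to 1 mL → factor 1/0.1 = 10
Product of known-step factors = 5000
Overall factor = 2.50 μM / (0.100 nM) = 25000
x = 25000 / 5000 = 5.00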